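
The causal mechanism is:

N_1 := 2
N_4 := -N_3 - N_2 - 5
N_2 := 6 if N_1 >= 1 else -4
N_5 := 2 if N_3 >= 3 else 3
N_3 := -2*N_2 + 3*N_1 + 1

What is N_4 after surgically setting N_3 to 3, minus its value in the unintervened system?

The intervention breaks the incoming arrows to N_3: N_3 := -2*N_2 + 3*N_1 + 1 no longer applies, and N_3 = 3.
N_2 = 6 if N_1 >= 1 else -4  [with N_1=2]  = 6
N_4 = -N_3 - N_2 - 5  [with N_3=3, N_2=6]  = -14
Without intervention: N_2 = 6 if N_1 >= 1 else -4  [with N_1=2]  = 6; N_3 = -2*N_2 + 3*N_1 + 1  [with N_2=6, N_1=2]  = -5; N_4 = -N_3 - N_2 - 5  [with N_3=-5, N_2=6]  = -6.
Change = -14 − (-6) = -8.

-8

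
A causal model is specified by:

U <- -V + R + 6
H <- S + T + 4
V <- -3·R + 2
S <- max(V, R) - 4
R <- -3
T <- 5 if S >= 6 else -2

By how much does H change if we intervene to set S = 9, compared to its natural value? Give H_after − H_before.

2

The intervention breaks the incoming arrows to S: S <- max(V, R) - 4 no longer applies, and S = 9.
T = 5 if S >= 6 else -2  [with S=9]  = 5
H = S + T + 4  [with S=9, T=5]  = 18
Without intervention: V = -3·R + 2  [with R=-3]  = 11; S = max(V, R) - 4  [with V=11, R=-3]  = 7; T = 5 if S >= 6 else -2  [with S=7]  = 5; H = S + T + 4  [with S=7, T=5]  = 16.
Change = 18 − 16 = 2.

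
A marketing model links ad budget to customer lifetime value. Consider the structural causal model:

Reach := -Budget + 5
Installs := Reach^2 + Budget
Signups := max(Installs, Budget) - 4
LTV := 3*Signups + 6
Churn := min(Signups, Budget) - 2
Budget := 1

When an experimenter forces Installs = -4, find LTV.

-3

The intervention breaks the incoming arrows to Installs: Installs := Reach^2 + Budget no longer applies, and Installs = -4.
Signups = max(Installs, Budget) - 4  [with Installs=-4, Budget=1]  = -3
LTV = 3*Signups + 6  [with Signups=-3]  = -3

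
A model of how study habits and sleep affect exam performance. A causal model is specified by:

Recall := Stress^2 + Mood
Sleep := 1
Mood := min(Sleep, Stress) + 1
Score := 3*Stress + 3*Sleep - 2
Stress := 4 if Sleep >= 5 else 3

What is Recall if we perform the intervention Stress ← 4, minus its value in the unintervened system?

7

do(Stress=4) replaces the equation Stress := 4 if Sleep >= 5 else 3 with the constant Stress = 4.
Mood = min(Sleep, Stress) + 1  [with Sleep=1, Stress=4]  = 2
Recall = Stress^2 + Mood  [with Stress=4, Mood=2]  = 18
Without intervention: Stress = 4 if Sleep >= 5 else 3  [with Sleep=1]  = 3; Mood = min(Sleep, Stress) + 1  [with Sleep=1, Stress=3]  = 2; Recall = Stress^2 + Mood  [with Stress=3, Mood=2]  = 11.
Change = 18 − 11 = 7.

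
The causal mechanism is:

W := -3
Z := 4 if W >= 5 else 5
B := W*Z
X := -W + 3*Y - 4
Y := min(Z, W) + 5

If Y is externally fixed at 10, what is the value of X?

The intervention breaks the incoming arrows to Y: Y := min(Z, W) + 5 no longer applies, and Y = 10.
X = -W + 3*Y - 4  [with W=-3, Y=10]  = 29

29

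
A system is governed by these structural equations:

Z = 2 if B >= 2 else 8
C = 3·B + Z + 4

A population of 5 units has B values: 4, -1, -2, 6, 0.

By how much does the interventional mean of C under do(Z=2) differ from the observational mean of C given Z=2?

-10.8

do(Z=2) breaks Z's dependence on B. With Z=2 fixed, C across the units is 18, 3, 0, 24, 6, mean 10.2.
Conditioning on Z=2 selects the 2 unit(s) with B ∈ {4, 6}. Their C values: 18, 24. Mean = 21.
Difference = 10.2 − 21 = -10.8.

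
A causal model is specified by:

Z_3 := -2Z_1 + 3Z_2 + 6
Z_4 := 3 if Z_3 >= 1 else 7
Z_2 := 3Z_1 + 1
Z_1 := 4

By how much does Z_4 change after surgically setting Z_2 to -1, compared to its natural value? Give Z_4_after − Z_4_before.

Under do(Z_2=-1), the mechanism Z_2 := 3Z_1 + 1 is discarded; Z_2 is fixed at -1.
Z_3 = -2Z_1 + 3Z_2 + 6  [with Z_1=4, Z_2=-1]  = -5
Z_4 = 3 if Z_3 >= 1 else 7  [with Z_3=-5]  = 7
Without intervention: Z_2 = 3Z_1 + 1  [with Z_1=4]  = 13; Z_3 = -2Z_1 + 3Z_2 + 6  [with Z_1=4, Z_2=13]  = 37; Z_4 = 3 if Z_3 >= 1 else 7  [with Z_3=37]  = 3.
Change = 7 − 3 = 4.

4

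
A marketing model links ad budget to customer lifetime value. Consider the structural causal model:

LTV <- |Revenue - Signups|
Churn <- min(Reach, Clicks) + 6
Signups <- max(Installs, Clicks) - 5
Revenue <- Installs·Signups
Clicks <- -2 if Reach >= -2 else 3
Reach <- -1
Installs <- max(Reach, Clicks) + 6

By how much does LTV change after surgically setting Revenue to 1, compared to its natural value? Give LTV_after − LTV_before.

Intervening sets Revenue = 1 and removes its equation (Revenue <- Installs·Signups).
Clicks = -2 if Reach >= -2 else 3  [with Reach=-1]  = -2
Installs = max(Reach, Clicks) + 6  [with Reach=-1, Clicks=-2]  = 5
Signups = max(Installs, Clicks) - 5  [with Installs=5, Clicks=-2]  = 0
LTV = |Revenue - Signups|  [with Revenue=1, Signups=0]  = 1
Without intervention: Clicks = -2 if Reach >= -2 else 3  [with Reach=-1]  = -2; Installs = max(Reach, Clicks) + 6  [with Reach=-1, Clicks=-2]  = 5; Signups = max(Installs, Clicks) - 5  [with Installs=5, Clicks=-2]  = 0; Revenue = Installs·Signups  [with Installs=5, Signups=0]  = 0; LTV = |Revenue - Signups|  [with Revenue=0, Signups=0]  = 0.
Change = 1 − 0 = 1.

1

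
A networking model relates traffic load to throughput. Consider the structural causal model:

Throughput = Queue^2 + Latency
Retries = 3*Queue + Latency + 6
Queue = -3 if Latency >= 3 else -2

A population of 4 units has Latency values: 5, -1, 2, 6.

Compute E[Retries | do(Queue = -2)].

3

Every unit gets Queue=-2 under the intervention. Retries values become 5, -1, 2, 6; E[Retries|do(Queue=-2)] = 3.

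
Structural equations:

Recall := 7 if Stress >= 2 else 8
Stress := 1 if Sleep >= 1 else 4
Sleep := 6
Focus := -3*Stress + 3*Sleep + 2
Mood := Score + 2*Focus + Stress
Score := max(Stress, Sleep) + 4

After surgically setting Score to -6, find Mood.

Intervening sets Score = -6 and removes its equation (Score := max(Stress, Sleep) + 4).
Stress = 1 if Sleep >= 1 else 4  [with Sleep=6]  = 1
Focus = -3*Stress + 3*Sleep + 2  [with Stress=1, Sleep=6]  = 17
Mood = Score + 2*Focus + Stress  [with Score=-6, Focus=17, Stress=1]  = 29

29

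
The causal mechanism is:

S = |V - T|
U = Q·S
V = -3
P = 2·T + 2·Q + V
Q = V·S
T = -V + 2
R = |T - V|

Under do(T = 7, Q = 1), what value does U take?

10

Setting T = 7, Q = 1 by intervention discards those variables' equations.
S = |V - T|  [with V=-3, T=7]  = 10
U = Q·S  [with Q=1, S=10]  = 10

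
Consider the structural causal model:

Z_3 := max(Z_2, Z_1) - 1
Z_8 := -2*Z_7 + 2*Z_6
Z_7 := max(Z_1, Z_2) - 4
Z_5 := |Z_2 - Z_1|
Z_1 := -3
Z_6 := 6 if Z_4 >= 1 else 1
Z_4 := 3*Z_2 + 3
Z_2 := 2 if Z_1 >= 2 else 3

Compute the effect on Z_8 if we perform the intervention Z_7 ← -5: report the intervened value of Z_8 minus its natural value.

do(Z_7=-5) replaces the equation Z_7 := max(Z_1, Z_2) - 4 with the constant Z_7 = -5.
Z_2 = 2 if Z_1 >= 2 else 3  [with Z_1=-3]  = 3
Z_4 = 3*Z_2 + 3  [with Z_2=3]  = 12
Z_6 = 6 if Z_4 >= 1 else 1  [with Z_4=12]  = 6
Z_8 = -2*Z_7 + 2*Z_6  [with Z_7=-5, Z_6=6]  = 22
Without intervention: Z_2 = 2 if Z_1 >= 2 else 3  [with Z_1=-3]  = 3; Z_4 = 3*Z_2 + 3  [with Z_2=3]  = 12; Z_6 = 6 if Z_4 >= 1 else 1  [with Z_4=12]  = 6; Z_7 = max(Z_1, Z_2) - 4  [with Z_1=-3, Z_2=3]  = -1; Z_8 = -2*Z_7 + 2*Z_6  [with Z_7=-1, Z_6=6]  = 14.
Change = 22 − 14 = 8.

8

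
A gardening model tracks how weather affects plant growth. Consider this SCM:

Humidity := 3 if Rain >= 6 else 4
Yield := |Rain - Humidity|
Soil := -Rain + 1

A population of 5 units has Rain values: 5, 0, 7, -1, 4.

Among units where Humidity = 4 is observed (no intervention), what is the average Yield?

2.5

E[Yield|Humidity=4] averages over only the 4 units with Humidity=4 (Rain = 5, 0, -1, 4): Yield = 1, 4, 5, 0, mean 2.5.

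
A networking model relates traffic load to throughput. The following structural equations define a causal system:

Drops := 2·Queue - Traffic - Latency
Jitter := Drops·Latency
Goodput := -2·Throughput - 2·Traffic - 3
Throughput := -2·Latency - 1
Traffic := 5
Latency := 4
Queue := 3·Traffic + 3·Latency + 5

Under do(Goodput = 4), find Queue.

Intervening sets Goodput = 4 and removes its equation (Goodput := -2·Throughput - 2·Traffic - 3).
Queue is not downstream of the intervention, so its value is determined by the original equations.
Queue = 3·Traffic + 3·Latency + 5  [with Traffic=5, Latency=4]  = 32

32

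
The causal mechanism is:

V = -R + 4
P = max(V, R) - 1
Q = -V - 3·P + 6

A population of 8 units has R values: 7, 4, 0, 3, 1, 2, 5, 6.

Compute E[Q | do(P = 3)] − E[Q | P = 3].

1.5

Under do(P=3), P's equation is replaced by P=3 for every unit. Per-unit Q: 0, -3, -7, -4, -6, -5, -2, -1. Mean = -3.5.
Conditioning on P=3 selects the 2 unit(s) with R ∈ {4, 0}. Their Q values: -3, -7. Mean = -5.
Difference = -3.5 − (-5) = 1.5.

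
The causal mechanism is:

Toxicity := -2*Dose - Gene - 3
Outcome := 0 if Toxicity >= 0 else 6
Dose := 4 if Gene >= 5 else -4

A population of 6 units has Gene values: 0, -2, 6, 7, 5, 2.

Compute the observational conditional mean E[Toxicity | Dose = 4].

E[Toxicity|Dose=4] averages over only the 3 units with Dose=4 (Gene = 6, 7, 5): Toxicity = -17, -18, -16, mean -17.

-17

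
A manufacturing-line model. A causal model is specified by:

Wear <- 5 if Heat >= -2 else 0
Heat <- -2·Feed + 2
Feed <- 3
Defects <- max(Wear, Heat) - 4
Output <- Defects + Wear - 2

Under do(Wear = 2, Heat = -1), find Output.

-2

Setting Wear = 2, Heat = -1 by intervention discards those variables' equations.
Defects = max(Wear, Heat) - 4  [with Wear=2, Heat=-1]  = -2
Output = Defects + Wear - 2  [with Defects=-2, Wear=2]  = -2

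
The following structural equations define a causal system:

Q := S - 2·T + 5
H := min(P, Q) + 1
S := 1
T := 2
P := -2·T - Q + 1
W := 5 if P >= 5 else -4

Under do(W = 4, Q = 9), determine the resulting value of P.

Under do(W = 4, Q = 9), each intervened variable's structural equation is replaced by its fixed value.
P = -2·T - Q + 1  [with T=2, Q=9]  = -12

-12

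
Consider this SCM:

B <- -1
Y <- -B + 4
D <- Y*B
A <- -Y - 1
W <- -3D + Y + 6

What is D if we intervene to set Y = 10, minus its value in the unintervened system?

The intervention breaks the incoming arrows to Y: Y <- -B + 4 no longer applies, and Y = 10.
D = Y*B  [with Y=10, B=-1]  = -10
Without intervention: Y = -B + 4  [with B=-1]  = 5; D = Y*B  [with Y=5, B=-1]  = -5.
Change = -10 − (-5) = -5.

-5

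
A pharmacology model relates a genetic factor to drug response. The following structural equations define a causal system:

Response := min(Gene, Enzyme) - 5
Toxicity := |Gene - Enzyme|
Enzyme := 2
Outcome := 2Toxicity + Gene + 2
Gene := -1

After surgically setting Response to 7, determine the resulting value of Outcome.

7

do(Response=7) replaces the equation Response := min(Gene, Enzyme) - 5 with the constant Response = 7.
Outcome is not downstream of the intervention, so its value is determined by the original equations.
Toxicity = |Gene - Enzyme|  [with Gene=-1, Enzyme=2]  = 3
Outcome = 2Toxicity + Gene + 2  [with Toxicity=3, Gene=-1]  = 7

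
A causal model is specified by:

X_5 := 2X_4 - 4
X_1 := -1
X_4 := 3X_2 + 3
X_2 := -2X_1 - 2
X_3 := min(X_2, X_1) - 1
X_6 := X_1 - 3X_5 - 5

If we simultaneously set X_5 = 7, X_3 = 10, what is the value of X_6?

-27

The joint intervention fixes X_5 = 7, X_3 = 10, removing each variable's own equation.
X_6 = X_1 - 3X_5 - 5  [with X_1=-1, X_5=7]  = -27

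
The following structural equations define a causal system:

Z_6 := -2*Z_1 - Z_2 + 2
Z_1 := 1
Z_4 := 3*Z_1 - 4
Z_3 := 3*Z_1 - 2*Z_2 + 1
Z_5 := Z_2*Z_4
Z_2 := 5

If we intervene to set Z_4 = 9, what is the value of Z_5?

Intervening sets Z_4 = 9 and removes its equation (Z_4 := 3*Z_1 - 4).
Z_5 = Z_2*Z_4  [with Z_2=5, Z_4=9]  = 45

45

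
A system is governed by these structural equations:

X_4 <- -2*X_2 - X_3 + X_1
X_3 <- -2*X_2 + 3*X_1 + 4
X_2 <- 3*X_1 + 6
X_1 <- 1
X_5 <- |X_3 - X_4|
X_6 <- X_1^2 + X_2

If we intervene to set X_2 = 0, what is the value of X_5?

13

do(X_2=0) replaces the equation X_2 <- 3*X_1 + 6 with the constant X_2 = 0.
X_3 = -2*X_2 + 3*X_1 + 4  [with X_2=0, X_1=1]  = 7
X_4 = -2*X_2 - X_3 + X_1  [with X_2=0, X_3=7, X_1=1]  = -6
X_5 = |X_3 - X_4|  [with X_3=7, X_4=-6]  = 13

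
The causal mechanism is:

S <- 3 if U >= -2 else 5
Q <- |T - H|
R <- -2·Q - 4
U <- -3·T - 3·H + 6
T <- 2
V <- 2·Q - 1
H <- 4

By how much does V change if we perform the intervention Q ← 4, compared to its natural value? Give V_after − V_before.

4

Under do(Q=4), the mechanism Q <- |T - H| is discarded; Q is fixed at 4.
V = 2·Q - 1  [with Q=4]  = 7
Without intervention: Q = |T - H|  [with T=2, H=4]  = 2; V = 2·Q - 1  [with Q=2]  = 3.
Change = 7 − 3 = 4.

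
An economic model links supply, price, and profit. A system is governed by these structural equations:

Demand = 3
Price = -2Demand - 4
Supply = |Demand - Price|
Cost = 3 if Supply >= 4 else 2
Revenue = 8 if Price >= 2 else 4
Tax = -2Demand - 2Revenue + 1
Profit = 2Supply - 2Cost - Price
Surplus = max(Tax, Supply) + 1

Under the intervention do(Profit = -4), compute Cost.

3

Under do(Profit=-4), the mechanism Profit = 2Supply - 2Cost - Price is discarded; Profit is fixed at -4.
Since Cost is not a descendant of the intervened variable, it is unaffected.
Price = -2Demand - 4  [with Demand=3]  = -10
Supply = |Demand - Price|  [with Demand=3, Price=-10]  = 13
Cost = 3 if Supply >= 4 else 2  [with Supply=13]  = 3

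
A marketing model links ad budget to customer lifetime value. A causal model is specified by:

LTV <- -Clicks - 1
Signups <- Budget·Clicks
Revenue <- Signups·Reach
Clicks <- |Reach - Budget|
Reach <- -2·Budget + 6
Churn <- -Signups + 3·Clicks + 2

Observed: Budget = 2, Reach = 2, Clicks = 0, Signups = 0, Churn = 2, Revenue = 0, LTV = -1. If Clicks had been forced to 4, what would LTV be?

-5

The intervention breaks the incoming arrows to Clicks: Clicks <- |Reach - Budget| no longer applies, and Clicks = 4.
LTV = -Clicks - 1  [with Clicks=4]  = -5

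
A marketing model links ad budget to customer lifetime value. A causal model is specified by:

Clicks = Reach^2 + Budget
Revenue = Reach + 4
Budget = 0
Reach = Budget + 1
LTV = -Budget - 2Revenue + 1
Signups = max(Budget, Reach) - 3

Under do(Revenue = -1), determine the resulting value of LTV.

3

The intervention breaks the incoming arrows to Revenue: Revenue = Reach + 4 no longer applies, and Revenue = -1.
LTV = -Budget - 2Revenue + 1  [with Budget=0, Revenue=-1]  = 3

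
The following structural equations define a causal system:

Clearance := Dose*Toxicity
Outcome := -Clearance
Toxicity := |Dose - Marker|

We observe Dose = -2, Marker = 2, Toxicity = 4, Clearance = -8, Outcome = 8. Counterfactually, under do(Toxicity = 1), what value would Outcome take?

2

do(Toxicity=1) replaces the equation Toxicity := |Dose - Marker| with the constant Toxicity = 1.
Clearance = Dose*Toxicity  [with Dose=-2, Toxicity=1]  = -2
Outcome = -Clearance  [with Clearance=-2]  = 2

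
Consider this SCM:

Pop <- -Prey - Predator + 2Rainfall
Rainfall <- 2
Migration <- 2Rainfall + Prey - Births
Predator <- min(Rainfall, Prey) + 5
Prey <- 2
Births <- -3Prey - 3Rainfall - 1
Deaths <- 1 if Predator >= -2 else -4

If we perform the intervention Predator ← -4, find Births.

-13

The intervention breaks the incoming arrows to Predator: Predator <- min(Rainfall, Prey) + 5 no longer applies, and Predator = -4.
Births is not downstream of the intervention, so its value is determined by the original equations.
Births = -3Prey - 3Rainfall - 1  [with Prey=2, Rainfall=2]  = -13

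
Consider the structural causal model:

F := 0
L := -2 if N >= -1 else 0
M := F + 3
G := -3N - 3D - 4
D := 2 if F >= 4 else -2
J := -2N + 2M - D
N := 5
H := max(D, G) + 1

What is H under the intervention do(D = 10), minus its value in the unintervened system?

12

do(D=10) replaces the equation D := 2 if F >= 4 else -2 with the constant D = 10.
G = -3N - 3D - 4  [with N=5, D=10]  = -49
H = max(D, G) + 1  [with D=10, G=-49]  = 11
Without intervention: D = 2 if F >= 4 else -2  [with F=0]  = -2; G = -3N - 3D - 4  [with N=5, D=-2]  = -13; H = max(D, G) + 1  [with D=-2, G=-13]  = -1.
Change = 11 − (-1) = 12.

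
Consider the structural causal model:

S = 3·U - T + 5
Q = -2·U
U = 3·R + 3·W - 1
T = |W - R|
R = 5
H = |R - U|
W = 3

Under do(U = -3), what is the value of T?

The intervention breaks the incoming arrows to U: U = 3·R + 3·W - 1 no longer applies, and U = -3.
T is not downstream of the intervention, so its value is determined by the original equations.
T = |W - R|  [with W=3, R=5]  = 2

2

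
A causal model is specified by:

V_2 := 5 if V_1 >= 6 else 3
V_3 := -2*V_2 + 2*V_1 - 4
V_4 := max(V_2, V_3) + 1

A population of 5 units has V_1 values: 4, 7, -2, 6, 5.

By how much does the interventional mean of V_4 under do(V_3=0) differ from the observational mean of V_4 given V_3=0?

Every unit gets V_3=0 under the intervention. V_4 values become 4, 6, 4, 6, 4; E[V_4|do(V_3=0)] = 4.8.
Observing V_3=0 restricts to units where V_3's equation naturally yields 0: V_1 ∈ {7, 5}. In that subpopulation V_4 = 6, 4, mean 5.
Difference = 4.8 − 5 = -0.2.

-0.2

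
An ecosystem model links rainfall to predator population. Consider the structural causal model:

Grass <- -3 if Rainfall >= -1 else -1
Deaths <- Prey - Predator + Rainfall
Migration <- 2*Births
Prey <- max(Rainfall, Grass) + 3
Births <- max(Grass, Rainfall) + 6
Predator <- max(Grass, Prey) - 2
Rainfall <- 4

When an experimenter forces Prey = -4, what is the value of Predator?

-5

The intervention breaks the incoming arrows to Prey: Prey <- max(Rainfall, Grass) + 3 no longer applies, and Prey = -4.
Grass = -3 if Rainfall >= -1 else -1  [with Rainfall=4]  = -3
Predator = max(Grass, Prey) - 2  [with Grass=-3, Prey=-4]  = -5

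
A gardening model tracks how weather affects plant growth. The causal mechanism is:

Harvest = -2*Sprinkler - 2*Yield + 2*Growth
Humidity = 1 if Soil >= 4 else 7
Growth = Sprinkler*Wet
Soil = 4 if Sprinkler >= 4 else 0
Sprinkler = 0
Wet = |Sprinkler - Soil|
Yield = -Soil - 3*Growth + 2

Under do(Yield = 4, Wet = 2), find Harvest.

Under do(Yield = 4, Wet = 2), each intervened variable's structural equation is replaced by its fixed value.
Growth = Sprinkler*Wet  [with Sprinkler=0, Wet=2]  = 0
Harvest = -2*Sprinkler - 2*Yield + 2*Growth  [with Sprinkler=0, Yield=4, Growth=0]  = -8

-8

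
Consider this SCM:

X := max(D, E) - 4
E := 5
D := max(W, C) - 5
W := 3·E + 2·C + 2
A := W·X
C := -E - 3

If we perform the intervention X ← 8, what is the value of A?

8

The intervention breaks the incoming arrows to X: X := max(D, E) - 4 no longer applies, and X = 8.
C = -E - 3  [with E=5]  = -8
W = 3·E + 2·C + 2  [with E=5, C=-8]  = 1
A = W·X  [with W=1, X=8]  = 8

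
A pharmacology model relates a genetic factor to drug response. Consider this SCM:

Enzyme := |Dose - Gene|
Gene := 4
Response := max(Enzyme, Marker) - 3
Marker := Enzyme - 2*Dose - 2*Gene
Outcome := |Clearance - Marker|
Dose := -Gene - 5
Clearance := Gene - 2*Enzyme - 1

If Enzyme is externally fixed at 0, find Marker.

10

The intervention breaks the incoming arrows to Enzyme: Enzyme := |Dose - Gene| no longer applies, and Enzyme = 0.
Dose = -Gene - 5  [with Gene=4]  = -9
Marker = Enzyme - 2*Dose - 2*Gene  [with Enzyme=0, Dose=-9, Gene=4]  = 10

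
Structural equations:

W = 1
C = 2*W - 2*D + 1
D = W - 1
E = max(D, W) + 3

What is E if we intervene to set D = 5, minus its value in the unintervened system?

The intervention breaks the incoming arrows to D: D = W - 1 no longer applies, and D = 5.
E = max(D, W) + 3  [with D=5, W=1]  = 8
Without intervention: D = W - 1  [with W=1]  = 0; E = max(D, W) + 3  [with D=0, W=1]  = 4.
Change = 8 − 4 = 4.

4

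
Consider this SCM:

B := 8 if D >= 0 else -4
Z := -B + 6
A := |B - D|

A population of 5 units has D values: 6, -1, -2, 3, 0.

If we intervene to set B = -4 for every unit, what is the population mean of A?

5.2

Every unit gets B=-4 under the intervention. A values become 10, 3, 2, 7, 4; E[A|do(B=-4)] = 5.2.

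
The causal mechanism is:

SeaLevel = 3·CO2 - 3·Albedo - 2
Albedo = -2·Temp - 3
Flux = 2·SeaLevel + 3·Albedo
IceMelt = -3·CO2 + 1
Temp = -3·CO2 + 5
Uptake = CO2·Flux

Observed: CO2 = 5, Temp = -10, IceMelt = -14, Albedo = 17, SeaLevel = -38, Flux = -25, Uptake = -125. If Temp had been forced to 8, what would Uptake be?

415

Under do(Temp=8), the mechanism Temp = -3·CO2 + 5 is discarded; Temp is fixed at 8.
Albedo = -2·Temp - 3  [with Temp=8]  = -19
SeaLevel = 3·CO2 - 3·Albedo - 2  [with CO2=5, Albedo=-19]  = 70
Flux = 2·SeaLevel + 3·Albedo  [with SeaLevel=70, Albedo=-19]  = 83
Uptake = CO2·Flux  [with CO2=5, Flux=83]  = 415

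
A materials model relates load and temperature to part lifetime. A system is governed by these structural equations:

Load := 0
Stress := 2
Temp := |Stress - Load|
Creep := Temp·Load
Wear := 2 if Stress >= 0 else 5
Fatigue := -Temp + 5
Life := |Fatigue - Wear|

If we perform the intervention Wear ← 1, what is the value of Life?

Under do(Wear=1), the mechanism Wear := 2 if Stress >= 0 else 5 is discarded; Wear is fixed at 1.
Temp = |Stress - Load|  [with Stress=2, Load=0]  = 2
Fatigue = -Temp + 5  [with Temp=2]  = 3
Life = |Fatigue - Wear|  [with Fatigue=3, Wear=1]  = 2

2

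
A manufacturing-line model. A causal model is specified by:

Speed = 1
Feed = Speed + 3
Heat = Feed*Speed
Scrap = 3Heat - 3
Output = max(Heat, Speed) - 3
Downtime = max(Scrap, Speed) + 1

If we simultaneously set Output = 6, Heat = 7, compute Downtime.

The joint intervention fixes Output = 6, Heat = 7, removing each variable's own equation.
Scrap = 3Heat - 3  [with Heat=7]  = 18
Downtime = max(Scrap, Speed) + 1  [with Scrap=18, Speed=1]  = 19

19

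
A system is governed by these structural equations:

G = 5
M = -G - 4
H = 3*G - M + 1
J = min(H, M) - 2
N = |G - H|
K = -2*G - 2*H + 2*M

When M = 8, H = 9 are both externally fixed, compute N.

4

Under do(M = 8, H = 9), each intervened variable's structural equation is replaced by its fixed value.
N = |G - H|  [with G=5, H=9]  = 4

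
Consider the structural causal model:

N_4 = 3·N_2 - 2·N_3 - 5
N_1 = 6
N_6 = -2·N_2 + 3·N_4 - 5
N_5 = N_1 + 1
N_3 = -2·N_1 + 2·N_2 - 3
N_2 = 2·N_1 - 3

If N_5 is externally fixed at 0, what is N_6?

The intervention breaks the incoming arrows to N_5: N_5 = N_1 + 1 no longer applies, and N_5 = 0.
Since N_6 is not a descendant of the intervened variable, it is unaffected.
N_2 = 2·N_1 - 3  [with N_1=6]  = 9
N_3 = -2·N_1 + 2·N_2 - 3  [with N_1=6, N_2=9]  = 3
N_4 = 3·N_2 - 2·N_3 - 5  [with N_2=9, N_3=3]  = 16
N_6 = -2·N_2 + 3·N_4 - 5  [with N_2=9, N_4=16]  = 25

25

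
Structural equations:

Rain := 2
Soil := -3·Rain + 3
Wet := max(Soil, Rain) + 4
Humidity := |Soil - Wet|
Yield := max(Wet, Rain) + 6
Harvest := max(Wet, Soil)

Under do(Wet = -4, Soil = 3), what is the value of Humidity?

The joint intervention fixes Wet = -4, Soil = 3, removing each variable's own equation.
Humidity = |Soil - Wet|  [with Soil=3, Wet=-4]  = 7

7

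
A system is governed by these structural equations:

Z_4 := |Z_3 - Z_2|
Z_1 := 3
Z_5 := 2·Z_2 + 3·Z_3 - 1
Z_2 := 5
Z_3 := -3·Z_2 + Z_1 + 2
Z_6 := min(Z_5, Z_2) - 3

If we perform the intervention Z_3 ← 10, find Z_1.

Under do(Z_3=10), the mechanism Z_3 := -3·Z_2 + Z_1 + 2 is discarded; Z_3 is fixed at 10.
Z_1 is not downstream of the intervention, so its value is determined by the original equations.

3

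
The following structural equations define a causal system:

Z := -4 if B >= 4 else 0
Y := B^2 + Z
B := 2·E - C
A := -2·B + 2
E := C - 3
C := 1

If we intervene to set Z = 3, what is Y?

28

Under do(Z=3), the mechanism Z := -4 if B >= 4 else 0 is discarded; Z is fixed at 3.
E = C - 3  [with C=1]  = -2
B = 2·E - C  [with E=-2, C=1]  = -5
Y = B^2 + Z  [with B=-5, Z=3]  = 28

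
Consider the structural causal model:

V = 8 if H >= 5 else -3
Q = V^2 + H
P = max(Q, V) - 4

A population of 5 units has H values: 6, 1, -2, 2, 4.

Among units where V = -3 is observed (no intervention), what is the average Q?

Observing V=-3 restricts to units where V's equation naturally yields -3: H ∈ {1, -2, 2, 4}. In that subpopulation Q = 10, 7, 11, 13, mean 10.25.

10.25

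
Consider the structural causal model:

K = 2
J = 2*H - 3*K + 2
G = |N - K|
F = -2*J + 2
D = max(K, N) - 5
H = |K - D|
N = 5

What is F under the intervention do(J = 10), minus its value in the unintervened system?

-20

Intervening sets J = 10 and removes its equation (J = 2*H - 3*K + 2).
F = -2*J + 2  [with J=10]  = -18
Without intervention: D = max(K, N) - 5  [with K=2, N=5]  = 0; H = |K - D|  [with K=2, D=0]  = 2; J = 2*H - 3*K + 2  [with H=2, K=2]  = 0; F = -2*J + 2  [with J=0]  = 2.
Change = -18 − 2 = -20.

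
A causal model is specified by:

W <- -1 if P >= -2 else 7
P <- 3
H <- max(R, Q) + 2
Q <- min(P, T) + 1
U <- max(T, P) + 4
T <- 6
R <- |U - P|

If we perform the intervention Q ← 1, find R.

do(Q=1) replaces the equation Q <- min(P, T) + 1 with the constant Q = 1.
R is not downstream of the intervention, so its value is determined by the original equations.
U = max(T, P) + 4  [with T=6, P=3]  = 10
R = |U - P|  [with U=10, P=3]  = 7

7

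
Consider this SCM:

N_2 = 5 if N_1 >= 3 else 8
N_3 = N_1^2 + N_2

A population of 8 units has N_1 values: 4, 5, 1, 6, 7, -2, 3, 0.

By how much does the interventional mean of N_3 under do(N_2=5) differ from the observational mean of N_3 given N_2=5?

-9.5

The intervention sets N_2=5 in all 8 units regardless of N_1. Recomputing N_3 per unit gives 21, 30, 6, 41, 54, 9, 14, 5; average 22.5.
Conditioning on N_2=5 selects the 5 unit(s) with N_1 ∈ {4, 5, 6, 7, 3}. Their N_3 values: 21, 30, 41, 54, 14. Mean = 32.
Difference = 22.5 − 32 = -9.5.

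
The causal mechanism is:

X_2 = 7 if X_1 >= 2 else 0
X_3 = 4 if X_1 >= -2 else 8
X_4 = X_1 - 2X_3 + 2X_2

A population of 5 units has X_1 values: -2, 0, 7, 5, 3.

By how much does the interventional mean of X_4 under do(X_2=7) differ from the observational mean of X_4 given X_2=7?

-2.4

The intervention sets X_2=7 in all 5 units regardless of X_1. Recomputing X_4 per unit gives 4, 6, 13, 11, 9; average 8.6.
Observing X_2=7 restricts to units where X_2's equation naturally yields 7: X_1 ∈ {7, 5, 3}. In that subpopulation X_4 = 13, 11, 9, mean 11.
Difference = 8.6 − 11 = -2.4.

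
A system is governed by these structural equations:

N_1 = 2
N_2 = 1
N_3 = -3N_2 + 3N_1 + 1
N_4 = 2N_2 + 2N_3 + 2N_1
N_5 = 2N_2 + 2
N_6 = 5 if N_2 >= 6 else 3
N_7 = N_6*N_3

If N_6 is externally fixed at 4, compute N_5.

do(N_6=4) replaces the equation N_6 = 5 if N_2 >= 6 else 3 with the constant N_6 = 4.
Since N_5 is not a descendant of the intervened variable, it is unaffected.
N_5 = 2N_2 + 2  [with N_2=1]  = 4

4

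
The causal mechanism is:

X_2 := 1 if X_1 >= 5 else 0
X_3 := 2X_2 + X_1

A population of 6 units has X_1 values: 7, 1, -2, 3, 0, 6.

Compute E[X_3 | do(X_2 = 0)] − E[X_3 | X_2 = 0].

The intervention sets X_2=0 in all 6 units regardless of X_1. Recomputing X_3 per unit gives 7, 1, -2, 3, 0, 6; average 2.5.
Observing X_2=0 restricts to units where X_2's equation naturally yields 0: X_1 ∈ {1, -2, 3, 0}. In that subpopulation X_3 = 1, -2, 3, 0, mean 0.5.
Difference = 2.5 − 0.5 = 2.

2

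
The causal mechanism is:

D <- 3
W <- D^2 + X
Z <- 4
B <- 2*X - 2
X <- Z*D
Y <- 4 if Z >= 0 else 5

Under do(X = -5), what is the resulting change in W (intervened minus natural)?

-17

do(X=-5) replaces the equation X <- Z*D with the constant X = -5.
W = D^2 + X  [with D=3, X=-5]  = 4
Without intervention: X = Z*D  [with Z=4, D=3]  = 12; W = D^2 + X  [with D=3, X=12]  = 21.
Change = 4 − 21 = -17.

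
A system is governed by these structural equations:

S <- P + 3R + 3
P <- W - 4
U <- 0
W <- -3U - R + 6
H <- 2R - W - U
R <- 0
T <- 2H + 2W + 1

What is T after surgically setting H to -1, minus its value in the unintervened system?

10

Intervening sets H = -1 and removes its equation (H <- 2R - W - U).
W = -3U - R + 6  [with U=0, R=0]  = 6
T = 2H + 2W + 1  [with H=-1, W=6]  = 11
Without intervention: W = -3U - R + 6  [with U=0, R=0]  = 6; H = 2R - W - U  [with R=0, W=6, U=0]  = -6; T = 2H + 2W + 1  [with H=-6, W=6]  = 1.
Change = 11 − 1 = 10.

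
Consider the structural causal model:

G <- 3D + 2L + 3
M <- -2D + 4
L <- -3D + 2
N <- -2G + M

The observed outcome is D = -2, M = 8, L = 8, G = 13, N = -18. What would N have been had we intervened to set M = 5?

-21

do(M=5) replaces the equation M <- -2D + 4 with the constant M = 5.
L = -3D + 2  [with D=-2]  = 8
G = 3D + 2L + 3  [with D=-2, L=8]  = 13
N = -2G + M  [with G=13, M=5]  = -21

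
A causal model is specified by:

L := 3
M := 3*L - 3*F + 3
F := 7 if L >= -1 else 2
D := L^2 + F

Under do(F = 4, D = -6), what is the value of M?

0

Setting F = 4, D = -6 by intervention discards those variables' equations.
M = 3*L - 3*F + 3  [with L=3, F=4]  = 0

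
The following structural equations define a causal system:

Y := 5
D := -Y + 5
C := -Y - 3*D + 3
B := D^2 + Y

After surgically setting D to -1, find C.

The intervention breaks the incoming arrows to D: D := -Y + 5 no longer applies, and D = -1.
C = -Y - 3*D + 3  [with Y=5, D=-1]  = 1

1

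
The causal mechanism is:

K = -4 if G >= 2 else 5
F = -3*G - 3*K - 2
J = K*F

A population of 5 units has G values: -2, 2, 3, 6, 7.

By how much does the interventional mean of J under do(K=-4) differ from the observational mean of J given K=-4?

-15.6

do(K=-4) breaks K's dependence on G. With K=-4 fixed, J across the units is -64, -16, -4, 32, 44, mean -1.6.
E[J|K=-4] averages over only the 4 units with K=-4 (G = 2, 3, 6, 7): J = -16, -4, 32, 44, mean 14.
Difference = -1.6 − 14 = -15.6.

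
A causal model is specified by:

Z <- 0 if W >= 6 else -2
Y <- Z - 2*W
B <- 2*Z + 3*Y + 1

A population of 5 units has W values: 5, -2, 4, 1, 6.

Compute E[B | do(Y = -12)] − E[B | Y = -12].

The intervention sets Y=-12 in all 5 units regardless of W. Recomputing B per unit gives -39, -39, -39, -39, -35; average -38.2.
E[B|Y=-12] averages over only the 2 units with Y=-12 (W = 5, 6): B = -39, -35, mean -37.
Difference = -38.2 − (-37) = -1.2.

-1.2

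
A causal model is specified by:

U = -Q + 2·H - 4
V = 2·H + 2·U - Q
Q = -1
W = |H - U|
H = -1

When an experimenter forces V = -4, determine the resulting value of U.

-5

Under do(V=-4), the mechanism V = 2·H + 2·U - Q is discarded; V is fixed at -4.
Since U is not a descendant of the intervened variable, it is unaffected.
U = -Q + 2·H - 4  [with Q=-1, H=-1]  = -5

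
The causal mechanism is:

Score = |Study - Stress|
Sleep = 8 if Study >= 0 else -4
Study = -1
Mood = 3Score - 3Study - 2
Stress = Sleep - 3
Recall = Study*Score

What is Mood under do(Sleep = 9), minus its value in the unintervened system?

do(Sleep=9) replaces the equation Sleep = 8 if Study >= 0 else -4 with the constant Sleep = 9.
Stress = Sleep - 3  [with Sleep=9]  = 6
Score = |Study - Stress|  [with Study=-1, Stress=6]  = 7
Mood = 3Score - 3Study - 2  [with Score=7, Study=-1]  = 22
Without intervention: Sleep = 8 if Study >= 0 else -4  [with Study=-1]  = -4; Stress = Sleep - 3  [with Sleep=-4]  = -7; Score = |Study - Stress|  [with Study=-1, Stress=-7]  = 6; Mood = 3Score - 3Study - 2  [with Score=6, Study=-1]  = 19.
Change = 22 − 19 = 3.

3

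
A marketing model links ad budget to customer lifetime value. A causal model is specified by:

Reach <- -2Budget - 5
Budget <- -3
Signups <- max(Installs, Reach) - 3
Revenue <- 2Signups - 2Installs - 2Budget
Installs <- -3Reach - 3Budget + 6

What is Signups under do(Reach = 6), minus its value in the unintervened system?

-6

Under do(Reach=6), the mechanism Reach <- -2Budget - 5 is discarded; Reach is fixed at 6.
Installs = -3Reach - 3Budget + 6  [with Reach=6, Budget=-3]  = -3
Signups = max(Installs, Reach) - 3  [with Installs=-3, Reach=6]  = 3
Without intervention: Reach = -2Budget - 5  [with Budget=-3]  = 1; Installs = -3Reach - 3Budget + 6  [with Reach=1, Budget=-3]  = 12; Signups = max(Installs, Reach) - 3  [with Installs=12, Reach=1]  = 9.
Change = 3 − 9 = -6.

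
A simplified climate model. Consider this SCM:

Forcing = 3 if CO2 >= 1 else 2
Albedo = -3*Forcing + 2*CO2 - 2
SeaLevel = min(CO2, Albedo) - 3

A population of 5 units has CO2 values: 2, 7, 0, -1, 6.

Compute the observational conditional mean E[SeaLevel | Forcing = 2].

-12

E[SeaLevel|Forcing=2] averages over only the 2 units with Forcing=2 (CO2 = 0, -1): SeaLevel = -11, -13, mean -12.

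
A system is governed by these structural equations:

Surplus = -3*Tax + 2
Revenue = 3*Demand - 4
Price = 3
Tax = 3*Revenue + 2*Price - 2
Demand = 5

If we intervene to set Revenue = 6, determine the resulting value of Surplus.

do(Revenue=6) replaces the equation Revenue = 3*Demand - 4 with the constant Revenue = 6.
Tax = 3*Revenue + 2*Price - 2  [with Revenue=6, Price=3]  = 22
Surplus = -3*Tax + 2  [with Tax=22]  = -64

-64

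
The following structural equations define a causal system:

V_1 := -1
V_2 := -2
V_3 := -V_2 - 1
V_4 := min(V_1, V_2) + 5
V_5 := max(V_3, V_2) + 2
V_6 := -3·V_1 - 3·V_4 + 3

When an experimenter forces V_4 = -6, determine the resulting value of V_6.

Under do(V_4=-6), the mechanism V_4 := min(V_1, V_2) + 5 is discarded; V_4 is fixed at -6.
V_6 = -3·V_1 - 3·V_4 + 3  [with V_1=-1, V_4=-6]  = 24

24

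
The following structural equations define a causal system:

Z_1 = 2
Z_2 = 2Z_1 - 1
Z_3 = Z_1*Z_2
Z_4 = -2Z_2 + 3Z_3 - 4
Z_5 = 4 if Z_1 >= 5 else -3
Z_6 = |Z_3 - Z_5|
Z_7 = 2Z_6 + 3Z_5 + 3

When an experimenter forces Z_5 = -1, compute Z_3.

do(Z_5=-1) replaces the equation Z_5 = 4 if Z_1 >= 5 else -3 with the constant Z_5 = -1.
Z_3 is not downstream of the intervention, so its value is determined by the original equations.
Z_2 = 2Z_1 - 1  [with Z_1=2]  = 3
Z_3 = Z_1*Z_2  [with Z_1=2, Z_2=3]  = 6

6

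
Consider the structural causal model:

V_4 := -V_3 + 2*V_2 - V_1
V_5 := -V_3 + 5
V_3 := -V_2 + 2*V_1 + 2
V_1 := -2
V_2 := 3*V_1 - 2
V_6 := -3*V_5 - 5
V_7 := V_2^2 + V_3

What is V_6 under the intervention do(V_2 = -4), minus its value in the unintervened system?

Under do(V_2=-4), the mechanism V_2 := 3*V_1 - 2 is discarded; V_2 is fixed at -4.
V_3 = -V_2 + 2*V_1 + 2  [with V_2=-4, V_1=-2]  = 2
V_5 = -V_3 + 5  [with V_3=2]  = 3
V_6 = -3*V_5 - 5  [with V_5=3]  = -14
Without intervention: V_2 = 3*V_1 - 2  [with V_1=-2]  = -8; V_3 = -V_2 + 2*V_1 + 2  [with V_2=-8, V_1=-2]  = 6; V_5 = -V_3 + 5  [with V_3=6]  = -1; V_6 = -3*V_5 - 5  [with V_5=-1]  = -2.
Change = -14 − (-2) = -12.

-12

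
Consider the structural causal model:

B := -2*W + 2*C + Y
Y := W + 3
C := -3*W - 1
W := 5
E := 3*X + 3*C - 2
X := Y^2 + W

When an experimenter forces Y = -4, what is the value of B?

Under do(Y=-4), the mechanism Y := W + 3 is discarded; Y is fixed at -4.
C = -3*W - 1  [with W=5]  = -16
B = -2*W + 2*C + Y  [with W=5, C=-16, Y=-4]  = -46

-46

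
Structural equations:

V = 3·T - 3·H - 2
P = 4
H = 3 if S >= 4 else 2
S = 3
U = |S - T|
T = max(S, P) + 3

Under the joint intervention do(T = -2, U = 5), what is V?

-14

The joint intervention fixes T = -2, U = 5, removing each variable's own equation.
H = 3 if S >= 4 else 2  [with S=3]  = 2
V = 3·T - 3·H - 2  [with T=-2, H=2]  = -14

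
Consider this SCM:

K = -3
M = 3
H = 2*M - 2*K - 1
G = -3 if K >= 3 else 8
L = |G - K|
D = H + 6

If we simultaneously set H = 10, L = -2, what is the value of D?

Setting H = 10, L = -2 by intervention discards those variables' equations.
D = H + 6  [with H=10]  = 16

16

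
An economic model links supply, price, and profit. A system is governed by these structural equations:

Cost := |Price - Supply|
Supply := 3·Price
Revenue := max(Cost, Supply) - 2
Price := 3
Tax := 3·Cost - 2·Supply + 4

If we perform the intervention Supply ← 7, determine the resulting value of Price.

Under do(Supply=7), the mechanism Supply := 3·Price is discarded; Supply is fixed at 7.
Price is not downstream of the intervention, so its value is determined by the original equations.

3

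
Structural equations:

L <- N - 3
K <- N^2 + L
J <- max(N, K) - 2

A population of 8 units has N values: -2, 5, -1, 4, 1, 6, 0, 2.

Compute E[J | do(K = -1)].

0

do(K=-1) breaks K's dependence on N. With K=-1 fixed, J across the units is -3, 3, -3, 2, -1, 4, -2, 0, mean 0.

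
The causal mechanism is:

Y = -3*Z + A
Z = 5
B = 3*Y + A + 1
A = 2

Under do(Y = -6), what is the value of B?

The intervention breaks the incoming arrows to Y: Y = -3*Z + A no longer applies, and Y = -6.
B = 3*Y + A + 1  [with Y=-6, A=2]  = -15

-15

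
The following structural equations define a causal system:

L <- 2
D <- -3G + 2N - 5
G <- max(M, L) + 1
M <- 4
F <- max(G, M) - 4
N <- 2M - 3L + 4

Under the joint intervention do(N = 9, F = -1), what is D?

The joint intervention fixes N = 9, F = -1, removing each variable's own equation.
G = max(M, L) + 1  [with M=4, L=2]  = 5
D = -3G + 2N - 5  [with G=5, N=9]  = -2

-2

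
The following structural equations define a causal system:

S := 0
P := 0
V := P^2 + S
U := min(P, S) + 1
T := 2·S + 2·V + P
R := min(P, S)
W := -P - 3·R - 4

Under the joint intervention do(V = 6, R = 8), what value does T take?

12

The joint intervention fixes V = 6, R = 8, removing each variable's own equation.
T = 2·S + 2·V + P  [with S=0, V=6, P=0]  = 12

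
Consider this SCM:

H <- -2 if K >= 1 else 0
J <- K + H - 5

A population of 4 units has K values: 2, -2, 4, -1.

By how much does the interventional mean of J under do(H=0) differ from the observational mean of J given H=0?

2.25

Under do(H=0), H's equation is replaced by H=0 for every unit. Per-unit J: -3, -7, -1, -6. Mean = -4.25.
E[J|H=0] averages over only the 2 units with H=0 (K = -2, -1): J = -7, -6, mean -6.5.
Difference = -4.25 − (-6.5) = 2.25.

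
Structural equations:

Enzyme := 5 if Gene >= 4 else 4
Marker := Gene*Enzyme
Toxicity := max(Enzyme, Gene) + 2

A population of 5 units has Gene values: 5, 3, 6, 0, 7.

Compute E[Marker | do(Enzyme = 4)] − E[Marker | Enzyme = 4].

Under do(Enzyme=4), Enzyme's equation is replaced by Enzyme=4 for every unit. Per-unit Marker: 20, 12, 24, 0, 28. Mean = 16.8.
E[Marker|Enzyme=4] averages over only the 2 units with Enzyme=4 (Gene = 3, 0): Marker = 12, 0, mean 6.
Difference = 16.8 − 6 = 10.8.

10.8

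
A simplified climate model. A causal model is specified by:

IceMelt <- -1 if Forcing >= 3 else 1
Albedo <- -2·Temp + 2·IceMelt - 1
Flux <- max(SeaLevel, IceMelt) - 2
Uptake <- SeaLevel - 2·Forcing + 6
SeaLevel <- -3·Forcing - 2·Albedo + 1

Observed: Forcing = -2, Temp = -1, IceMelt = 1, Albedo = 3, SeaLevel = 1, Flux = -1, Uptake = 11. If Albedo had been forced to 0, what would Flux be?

Under do(Albedo=0), the mechanism Albedo <- -2·Temp + 2·IceMelt - 1 is discarded; Albedo is fixed at 0.
IceMelt = -1 if Forcing >= 3 else 1  [with Forcing=-2]  = 1
SeaLevel = -3·Forcing - 2·Albedo + 1  [with Forcing=-2, Albedo=0]  = 7
Flux = max(SeaLevel, IceMelt) - 2  [with SeaLevel=7, IceMelt=1]  = 5

5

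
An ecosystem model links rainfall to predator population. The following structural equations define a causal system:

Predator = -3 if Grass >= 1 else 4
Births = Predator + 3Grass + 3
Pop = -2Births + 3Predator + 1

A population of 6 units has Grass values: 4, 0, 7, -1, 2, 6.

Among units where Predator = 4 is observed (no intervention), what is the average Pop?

Observing Predator=4 restricts to units where Predator's equation naturally yields 4: Grass ∈ {0, -1}. In that subpopulation Pop = -1, 5, mean 2.

2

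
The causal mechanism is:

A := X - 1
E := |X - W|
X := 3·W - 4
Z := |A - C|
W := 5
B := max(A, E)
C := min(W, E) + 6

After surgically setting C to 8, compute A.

10

Intervening sets C = 8 and removes its equation (C := min(W, E) + 6).
No directed path runs from C to A, so A keeps its natural value.
X = 3·W - 4  [with W=5]  = 11
A = X - 1  [with X=11]  = 10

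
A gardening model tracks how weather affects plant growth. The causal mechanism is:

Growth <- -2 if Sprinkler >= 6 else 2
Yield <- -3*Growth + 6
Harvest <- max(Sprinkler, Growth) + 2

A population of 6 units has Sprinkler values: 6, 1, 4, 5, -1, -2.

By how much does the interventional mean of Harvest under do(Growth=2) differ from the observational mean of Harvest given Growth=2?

0.5

Under do(Growth=2), Growth's equation is replaced by Growth=2 for every unit. Per-unit Harvest: 8, 4, 6, 7, 4, 4. Mean = 5.5.
Conditioning on Growth=2 selects the 5 unit(s) with Sprinkler ∈ {1, 4, 5, -1, -2}. Their Harvest values: 4, 6, 7, 4, 4. Mean = 5.
Difference = 5.5 − 5 = 0.5.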